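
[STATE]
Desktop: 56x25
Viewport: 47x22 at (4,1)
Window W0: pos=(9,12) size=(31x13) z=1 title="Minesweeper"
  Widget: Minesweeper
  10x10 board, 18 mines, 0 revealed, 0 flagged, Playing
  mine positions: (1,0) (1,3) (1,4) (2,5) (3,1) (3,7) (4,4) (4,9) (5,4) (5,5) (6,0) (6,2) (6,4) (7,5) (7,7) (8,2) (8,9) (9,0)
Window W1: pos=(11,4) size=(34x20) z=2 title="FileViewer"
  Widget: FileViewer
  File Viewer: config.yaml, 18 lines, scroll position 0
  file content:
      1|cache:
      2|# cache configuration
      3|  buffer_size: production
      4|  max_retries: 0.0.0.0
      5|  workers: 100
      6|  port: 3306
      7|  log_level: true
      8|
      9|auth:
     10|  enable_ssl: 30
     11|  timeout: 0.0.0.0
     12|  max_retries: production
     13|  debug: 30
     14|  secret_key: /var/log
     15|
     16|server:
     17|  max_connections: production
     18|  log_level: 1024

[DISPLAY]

                                               
                                               
                                               
       ┏━━━━━━━━━━━━━━━━━━━━━━━━━━━━━━━━┓      
       ┃ FileViewer                     ┃      
       ┠────────────────────────────────┨      
       ┃cache:                         ▲┃      
       ┃# cache configuration          █┃      
       ┃  buffer_size: production      ░┃      
       ┃  max_retries: 0.0.0.0         ░┃      
       ┃  workers: 100                 ░┃      
     ┏━┃  port: 3306                   ░┃      
     ┃ ┃  log_level: true              ░┃      
     ┠─┃                               ░┃      
     ┃■┃auth:                          ░┃      
     ┃■┃  enable_ssl: 30               ░┃      
     ┃■┃  timeout: 0.0.0.0             ░┃      
     ┃■┃  max_retries: production      ░┃      
     ┃■┃  debug: 30                    ░┃      
     ┃■┃  secret_key: /var/log         ░┃      
     ┃■┃                               ░┃      
     ┃■┃server:                        ▼┃      


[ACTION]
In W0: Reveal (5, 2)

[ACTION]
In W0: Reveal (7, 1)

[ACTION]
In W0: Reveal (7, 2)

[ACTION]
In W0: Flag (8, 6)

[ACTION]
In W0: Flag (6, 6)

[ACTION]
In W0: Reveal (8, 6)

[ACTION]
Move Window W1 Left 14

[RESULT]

                                               
                                               
                                               
━━━━━━━━━━━━━━━━━━━━━━━━━━━━━┓                 
leViewer                     ┃                 
─────────────────────────────┨                 
he:                         ▲┃                 
ache configuration          █┃                 
uffer_size: production      ░┃                 
ax_retries: 0.0.0.0         ░┃                 
orkers: 100                 ░┃                 
ort: 3306                   ░┃━━━━━┓           
og_level: true              ░┃     ┃           
                            ░┃─────┨           
h:                          ░┃     ┃           
nable_ssl: 30               ░┃     ┃           
imeout: 0.0.0.0             ░┃     ┃           
ax_retries: production      ░┃     ┃           
ebug: 30                    ░┃     ┃           
ecret_key: /var/log         ░┃     ┃           
                            ░┃     ┃           
ver:                        ▼┃     ┃           


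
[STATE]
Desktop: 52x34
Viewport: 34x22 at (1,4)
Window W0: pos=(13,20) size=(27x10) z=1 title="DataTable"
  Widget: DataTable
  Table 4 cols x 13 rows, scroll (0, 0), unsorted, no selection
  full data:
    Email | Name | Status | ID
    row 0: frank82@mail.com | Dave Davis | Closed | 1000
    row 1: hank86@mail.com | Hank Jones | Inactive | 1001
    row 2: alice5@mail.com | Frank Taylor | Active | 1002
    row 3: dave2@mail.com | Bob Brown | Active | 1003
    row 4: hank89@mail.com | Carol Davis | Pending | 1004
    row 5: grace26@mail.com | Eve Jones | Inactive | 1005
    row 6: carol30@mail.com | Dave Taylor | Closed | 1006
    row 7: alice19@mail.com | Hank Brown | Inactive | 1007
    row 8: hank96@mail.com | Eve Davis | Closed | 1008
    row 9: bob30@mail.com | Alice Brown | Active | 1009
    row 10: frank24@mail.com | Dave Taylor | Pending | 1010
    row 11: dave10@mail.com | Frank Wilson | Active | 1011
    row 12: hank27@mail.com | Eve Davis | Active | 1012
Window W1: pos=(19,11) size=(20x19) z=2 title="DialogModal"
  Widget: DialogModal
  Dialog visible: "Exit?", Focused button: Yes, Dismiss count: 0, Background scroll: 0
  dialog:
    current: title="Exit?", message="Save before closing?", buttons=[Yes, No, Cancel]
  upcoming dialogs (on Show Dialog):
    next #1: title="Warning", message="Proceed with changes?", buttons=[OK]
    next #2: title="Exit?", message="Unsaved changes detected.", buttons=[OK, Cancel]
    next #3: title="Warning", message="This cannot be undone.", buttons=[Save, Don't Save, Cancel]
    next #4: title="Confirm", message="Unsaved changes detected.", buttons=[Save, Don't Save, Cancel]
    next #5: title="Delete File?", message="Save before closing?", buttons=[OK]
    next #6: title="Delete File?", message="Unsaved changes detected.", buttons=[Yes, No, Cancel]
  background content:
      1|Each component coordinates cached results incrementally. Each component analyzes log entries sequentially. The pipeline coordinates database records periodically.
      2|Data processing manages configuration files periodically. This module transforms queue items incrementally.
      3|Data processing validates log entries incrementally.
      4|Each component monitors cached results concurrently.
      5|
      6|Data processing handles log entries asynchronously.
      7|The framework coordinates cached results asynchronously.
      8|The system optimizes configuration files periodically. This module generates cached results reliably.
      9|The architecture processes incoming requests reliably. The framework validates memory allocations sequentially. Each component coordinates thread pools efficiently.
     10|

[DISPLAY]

                                  
                                  
                                  
                                  
                                  
                                  
                                  
                  ┏━━━━━━━━━━━━━━━
                  ┃ DialogModal   
                  ┠───────────────
                  ┃Each component 
                  ┃Data processing
                  ┃Data processing
                  ┃Each component 
                  ┃               
                  ┃Da┌────────────
            ┏━━━━━┃Th│   Exit?    
            ┃ Data┃Th│Save before 
            ┠─────┃Th│[Yes]  No   
            ┃Email┃  └────────────
            ┃─────┃               
            ┃frank┃               


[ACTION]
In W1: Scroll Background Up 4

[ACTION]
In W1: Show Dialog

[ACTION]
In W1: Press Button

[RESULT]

                                  
                                  
                                  
                                  
                                  
                                  
                                  
                  ┏━━━━━━━━━━━━━━━
                  ┃ DialogModal   
                  ┠───────────────
                  ┃Each component 
                  ┃Data processing
                  ┃Data processing
                  ┃Each component 
                  ┃               
                  ┃Data processing
            ┏━━━━━┃The framework c
            ┃ Data┃The system opti
            ┠─────┃The architectur
            ┃Email┃               
            ┃─────┃               
            ┃frank┃               


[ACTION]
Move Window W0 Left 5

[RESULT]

                                  
                                  
                                  
                                  
                                  
                                  
                                  
                  ┏━━━━━━━━━━━━━━━
                  ┃ DialogModal   
                  ┠───────────────
                  ┃Each component 
                  ┃Data processing
                  ┃Data processing
                  ┃Each component 
                  ┃               
                  ┃Data processing
       ┏━━━━━━━━━━┃The framework c
       ┃ DataTable┃The system opti
       ┠──────────┃The architectur
       ┃Email     ┃               
       ┃──────────┃               
       ┃frank82@ma┃               


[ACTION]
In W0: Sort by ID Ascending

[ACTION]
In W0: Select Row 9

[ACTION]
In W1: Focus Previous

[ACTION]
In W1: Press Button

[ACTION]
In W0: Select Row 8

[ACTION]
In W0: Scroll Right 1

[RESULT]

                                  
                                  
                                  
                                  
                                  
                                  
                                  
                  ┏━━━━━━━━━━━━━━━
                  ┃ DialogModal   
                  ┠───────────────
                  ┃Each component 
                  ┃Data processing
                  ┃Data processing
                  ┃Each component 
                  ┃               
                  ┃Data processing
       ┏━━━━━━━━━━┃The framework c
       ┃ DataTable┃The system opti
       ┠──────────┃The architectur
       ┃mail      ┃               
       ┃──────────┃               
       ┃rank82@mai┃               


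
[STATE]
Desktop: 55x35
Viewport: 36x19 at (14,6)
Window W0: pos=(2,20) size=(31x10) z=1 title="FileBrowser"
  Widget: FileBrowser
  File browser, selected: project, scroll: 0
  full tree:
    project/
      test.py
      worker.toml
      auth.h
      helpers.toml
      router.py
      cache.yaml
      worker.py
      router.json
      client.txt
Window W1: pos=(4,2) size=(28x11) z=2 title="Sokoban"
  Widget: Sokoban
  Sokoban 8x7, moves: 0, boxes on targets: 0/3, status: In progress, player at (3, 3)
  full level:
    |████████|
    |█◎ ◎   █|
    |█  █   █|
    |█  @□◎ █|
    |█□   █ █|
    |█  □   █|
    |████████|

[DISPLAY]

                 ┃                  
                 ┃                  
                 ┃                  
                 ┃                  
                 ┃                  
                 ┃                  
━━━━━━━━━━━━━━━━━┛                  
                                    
                                    
                                    
                                    
                                    
                                    
                                    
━━━━━━━━━━━━━━━━━━┓                 
r                 ┃                 
──────────────────┨                 
ct/               ┃                 
                  ┃                 


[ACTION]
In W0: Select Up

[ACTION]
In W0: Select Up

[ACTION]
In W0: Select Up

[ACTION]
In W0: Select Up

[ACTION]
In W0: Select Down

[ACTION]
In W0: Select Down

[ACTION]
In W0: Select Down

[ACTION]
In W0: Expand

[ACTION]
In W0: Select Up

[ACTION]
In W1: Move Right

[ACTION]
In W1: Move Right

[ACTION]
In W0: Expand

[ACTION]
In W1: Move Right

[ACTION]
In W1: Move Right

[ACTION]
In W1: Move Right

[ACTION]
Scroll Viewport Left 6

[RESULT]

◎   █                  ┃            
█   █                  ┃            
  +□█                  ┃            
  █ █                  ┃            
□   █                  ┃            
█████                  ┃            
━━━━━━━━━━━━━━━━━━━━━━━┛            
                                    
                                    
                                    
                                    
                                    
                                    
                                    
━━━━━━━━━━━━━━━━━━━━━━━━┓           
Browser                 ┃           
────────────────────────┨           
 project/               ┃           
est.py                  ┃           


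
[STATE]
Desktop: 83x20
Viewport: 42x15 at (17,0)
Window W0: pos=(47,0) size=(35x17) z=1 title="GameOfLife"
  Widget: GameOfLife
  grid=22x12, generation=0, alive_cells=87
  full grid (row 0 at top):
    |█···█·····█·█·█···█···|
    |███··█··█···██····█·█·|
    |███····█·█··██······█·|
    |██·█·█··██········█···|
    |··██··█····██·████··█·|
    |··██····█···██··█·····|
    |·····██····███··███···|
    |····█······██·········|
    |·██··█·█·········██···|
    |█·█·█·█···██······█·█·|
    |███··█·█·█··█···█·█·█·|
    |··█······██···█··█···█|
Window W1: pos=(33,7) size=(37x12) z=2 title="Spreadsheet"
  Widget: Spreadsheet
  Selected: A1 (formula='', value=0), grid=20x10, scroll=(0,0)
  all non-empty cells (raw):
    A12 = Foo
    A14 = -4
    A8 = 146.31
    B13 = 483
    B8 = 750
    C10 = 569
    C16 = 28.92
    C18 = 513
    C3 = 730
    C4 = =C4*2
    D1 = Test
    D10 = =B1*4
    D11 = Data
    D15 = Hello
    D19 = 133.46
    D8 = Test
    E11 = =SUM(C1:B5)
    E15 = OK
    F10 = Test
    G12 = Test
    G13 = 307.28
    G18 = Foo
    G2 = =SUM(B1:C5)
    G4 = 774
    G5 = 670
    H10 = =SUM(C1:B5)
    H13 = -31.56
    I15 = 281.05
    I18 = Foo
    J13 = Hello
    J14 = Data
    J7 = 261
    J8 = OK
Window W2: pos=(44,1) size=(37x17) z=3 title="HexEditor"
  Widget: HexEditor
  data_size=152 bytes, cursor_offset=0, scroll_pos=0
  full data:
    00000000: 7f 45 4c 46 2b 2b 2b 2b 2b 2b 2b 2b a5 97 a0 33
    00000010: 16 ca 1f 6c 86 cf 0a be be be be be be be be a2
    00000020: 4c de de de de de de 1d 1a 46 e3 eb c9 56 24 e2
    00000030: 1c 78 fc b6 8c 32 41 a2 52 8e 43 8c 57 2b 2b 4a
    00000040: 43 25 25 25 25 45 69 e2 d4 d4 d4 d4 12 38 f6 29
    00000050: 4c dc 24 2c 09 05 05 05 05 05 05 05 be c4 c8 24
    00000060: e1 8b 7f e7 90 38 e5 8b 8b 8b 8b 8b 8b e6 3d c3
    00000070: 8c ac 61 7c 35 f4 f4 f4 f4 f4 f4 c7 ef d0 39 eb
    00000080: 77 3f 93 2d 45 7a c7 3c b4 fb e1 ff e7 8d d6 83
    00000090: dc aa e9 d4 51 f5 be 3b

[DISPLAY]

                              ┏━━━━━━━━━━━
                           ┏━━━━━━━━━━━━━━
                           ┃ HexEditor    
                           ┠──────────────
                           ┃00000000  7F 4
                           ┃00000010  16 c
                           ┃00000020  4c d
                ┏━━━━━━━━━━┃00000030  1c 7
                ┃ Spreadshe┃00000040  43 2
                ┠──────────┃00000050  4c d
                ┃A1:       ┃00000060  e1 8
                ┃       A  ┃00000070  8c a
                ┃----------┃00000080  77 3
                ┃  1      [┃00000090  dc a
                ┃  2       ┃              


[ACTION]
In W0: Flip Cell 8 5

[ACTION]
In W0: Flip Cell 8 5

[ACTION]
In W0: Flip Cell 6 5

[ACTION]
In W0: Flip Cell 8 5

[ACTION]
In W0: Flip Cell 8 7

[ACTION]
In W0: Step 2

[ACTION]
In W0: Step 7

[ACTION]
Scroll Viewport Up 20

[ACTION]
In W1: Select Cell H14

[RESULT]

                              ┏━━━━━━━━━━━
                           ┏━━━━━━━━━━━━━━
                           ┃ HexEditor    
                           ┠──────────────
                           ┃00000000  7F 4
                           ┃00000010  16 c
                           ┃00000020  4c d
                ┏━━━━━━━━━━┃00000030  1c 7
                ┃ Spreadshe┃00000040  43 2
                ┠──────────┃00000050  4c d
                ┃H14:      ┃00000060  e1 8
                ┃       A  ┃00000070  8c a
                ┃----------┃00000080  77 3
                ┃  1       ┃00000090  dc a
                ┃  2       ┃              


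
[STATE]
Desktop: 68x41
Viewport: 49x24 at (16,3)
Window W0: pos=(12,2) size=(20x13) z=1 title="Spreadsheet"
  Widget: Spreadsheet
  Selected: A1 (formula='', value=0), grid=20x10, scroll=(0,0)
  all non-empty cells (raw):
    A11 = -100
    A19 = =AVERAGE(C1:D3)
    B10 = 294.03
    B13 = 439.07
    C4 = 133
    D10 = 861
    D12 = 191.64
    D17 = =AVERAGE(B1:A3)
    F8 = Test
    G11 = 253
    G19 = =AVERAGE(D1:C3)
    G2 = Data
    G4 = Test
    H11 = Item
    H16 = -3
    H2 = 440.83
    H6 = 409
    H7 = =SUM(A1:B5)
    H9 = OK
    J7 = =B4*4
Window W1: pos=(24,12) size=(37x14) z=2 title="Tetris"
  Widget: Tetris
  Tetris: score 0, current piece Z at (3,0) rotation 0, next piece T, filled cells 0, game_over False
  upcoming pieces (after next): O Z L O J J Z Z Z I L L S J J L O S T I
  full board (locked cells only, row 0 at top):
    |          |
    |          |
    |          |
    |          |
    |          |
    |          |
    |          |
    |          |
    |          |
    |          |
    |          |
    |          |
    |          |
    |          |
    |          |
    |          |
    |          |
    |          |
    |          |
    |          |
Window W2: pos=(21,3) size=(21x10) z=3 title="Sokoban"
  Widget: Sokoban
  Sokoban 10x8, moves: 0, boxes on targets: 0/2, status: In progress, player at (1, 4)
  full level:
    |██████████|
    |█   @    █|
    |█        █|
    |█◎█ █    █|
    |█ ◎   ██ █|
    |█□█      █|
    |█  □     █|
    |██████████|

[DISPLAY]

reads┏━━━━━━━━━━━━━━━━━━━┓                       
─────┃ Sokoban           ┃                       
     ┠───────────────────┨                       
    A┃██████████         ┃                       
-----┃█   @    █         ┃                       
     ┃█        █         ┃                       
     ┃█◎█ █    █         ┃                       
     ┃█ ◎   ██ █         ┃                       
     ┃█□█      █         ┃                       
     ┗━━━━━━━━━━━━━━━━━━━┛━━━━━━━━━━━━━━━━━━┓    
        ┃ Tetris                            ┃    
━━━━━━━━┠───────────────────────────────────┨    
        ┃          │Next:                   ┃    
        ┃          │ ▒                      ┃    
        ┃          │▒▒▒                     ┃    
        ┃          │                        ┃    
        ┃          │                        ┃    
        ┃          │                        ┃    
        ┃          │Score:                  ┃    
        ┃          │0                       ┃    
        ┃          │                        ┃    
        ┃          │                        ┃    
        ┗━━━━━━━━━━━━━━━━━━━━━━━━━━━━━━━━━━━┛    
                                                 


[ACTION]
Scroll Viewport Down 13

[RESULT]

        ┃          │ ▒                      ┃    
        ┃          │▒▒▒                     ┃    
        ┃          │                        ┃    
        ┃          │                        ┃    
        ┃          │                        ┃    
        ┃          │Score:                  ┃    
        ┃          │0                       ┃    
        ┃          │                        ┃    
        ┃          │                        ┃    
        ┗━━━━━━━━━━━━━━━━━━━━━━━━━━━━━━━━━━━┛    
                                                 
                                                 
                                                 
                                                 
                                                 
                                                 
                                                 
                                                 
                                                 
                                                 
                                                 
                                                 
                                                 
                                                 


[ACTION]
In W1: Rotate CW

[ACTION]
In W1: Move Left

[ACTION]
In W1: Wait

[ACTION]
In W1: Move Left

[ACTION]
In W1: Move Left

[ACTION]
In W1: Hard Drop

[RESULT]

        ┃          │▓▓                      ┃    
        ┃          │▓▓                      ┃    
        ┃          │                        ┃    
        ┃          │                        ┃    
        ┃          │                        ┃    
        ┃          │Score:                  ┃    
        ┃ ▓        │0                       ┃    
        ┃▓▓        │                        ┃    
        ┃▓         │                        ┃    
        ┗━━━━━━━━━━━━━━━━━━━━━━━━━━━━━━━━━━━┛    
                                                 
                                                 
                                                 
                                                 
                                                 
                                                 
                                                 
                                                 
                                                 
                                                 
                                                 
                                                 
                                                 
                                                 


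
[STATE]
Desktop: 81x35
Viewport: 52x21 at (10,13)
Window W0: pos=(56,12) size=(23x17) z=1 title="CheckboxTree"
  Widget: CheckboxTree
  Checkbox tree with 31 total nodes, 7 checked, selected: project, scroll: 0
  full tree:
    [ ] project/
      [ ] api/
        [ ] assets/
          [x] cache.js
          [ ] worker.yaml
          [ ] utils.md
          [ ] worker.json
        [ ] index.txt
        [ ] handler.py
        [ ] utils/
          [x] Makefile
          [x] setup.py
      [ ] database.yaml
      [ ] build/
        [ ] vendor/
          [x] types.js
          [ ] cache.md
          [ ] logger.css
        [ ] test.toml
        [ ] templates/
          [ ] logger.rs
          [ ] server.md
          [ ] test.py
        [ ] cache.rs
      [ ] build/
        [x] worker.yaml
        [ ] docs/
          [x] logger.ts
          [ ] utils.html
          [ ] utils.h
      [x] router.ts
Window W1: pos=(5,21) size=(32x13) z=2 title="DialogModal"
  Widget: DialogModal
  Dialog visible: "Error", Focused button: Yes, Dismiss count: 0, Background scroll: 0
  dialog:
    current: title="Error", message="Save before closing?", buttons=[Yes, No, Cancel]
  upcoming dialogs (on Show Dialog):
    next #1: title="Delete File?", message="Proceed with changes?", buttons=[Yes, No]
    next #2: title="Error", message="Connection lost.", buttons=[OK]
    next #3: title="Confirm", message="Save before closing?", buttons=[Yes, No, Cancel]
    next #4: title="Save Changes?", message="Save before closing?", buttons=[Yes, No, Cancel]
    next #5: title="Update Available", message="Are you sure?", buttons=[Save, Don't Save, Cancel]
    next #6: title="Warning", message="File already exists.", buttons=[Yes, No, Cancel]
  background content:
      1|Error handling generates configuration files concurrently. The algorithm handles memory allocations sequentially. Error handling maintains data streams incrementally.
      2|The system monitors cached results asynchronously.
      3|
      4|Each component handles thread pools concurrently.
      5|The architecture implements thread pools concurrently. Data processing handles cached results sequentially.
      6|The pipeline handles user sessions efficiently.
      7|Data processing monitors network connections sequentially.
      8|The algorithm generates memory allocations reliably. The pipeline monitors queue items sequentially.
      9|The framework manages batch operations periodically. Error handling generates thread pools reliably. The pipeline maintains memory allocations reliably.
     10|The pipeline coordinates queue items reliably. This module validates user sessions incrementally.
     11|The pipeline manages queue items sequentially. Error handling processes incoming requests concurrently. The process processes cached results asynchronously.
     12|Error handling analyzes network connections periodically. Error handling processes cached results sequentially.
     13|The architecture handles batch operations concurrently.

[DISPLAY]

                                              ┃ Chec
                                              ┠─────
                                              ┃>[-] 
                                              ┃   [-
                                              ┃     
                                              ┃     
                                              ┃     
                                              ┃     
━━━━━━━━━━━━━━━━━━━━━━━━━━┓                   ┃     
logModal                  ┃                   ┃     
──────────────────────────┨                   ┃     
r handling generates confi┃                   ┃     
system monitors cached res┃                   ┃     
──────────────────────┐   ┃                   ┃     
        Error         │ad ┃                   ┃   [ 
 Save before closing? │ th┃                   ┗━━━━━
 [Yes]  No   Cancel   │ess┃                         
──────────────────────┘two┃                         
algorithm generates memory┃                         
framework manages batch op┃                         
━━━━━━━━━━━━━━━━━━━━━━━━━━┛                         


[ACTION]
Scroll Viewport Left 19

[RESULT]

                                                    
                                                    
                                                    
                                                    
                                                    
                                                    
                                                    
                                                    
     ┏━━━━━━━━━━━━━━━━━━━━━━━━━━━━━━┓               
     ┃ DialogModal                  ┃               
     ┠──────────────────────────────┨               
     ┃Error handling generates confi┃               
     ┃The system monitors cached res┃               
     ┃   ┌──────────────────────┐   ┃               
     ┃Eac│        Error         │ad ┃               
     ┃The│ Save before closing? │ th┃               
     ┃The│ [Yes]  No   Cancel   │ess┃               
     ┃Dat└──────────────────────┘two┃               
     ┃The algorithm generates memory┃               
     ┃The framework manages batch op┃               
     ┗━━━━━━━━━━━━━━━━━━━━━━━━━━━━━━┛               


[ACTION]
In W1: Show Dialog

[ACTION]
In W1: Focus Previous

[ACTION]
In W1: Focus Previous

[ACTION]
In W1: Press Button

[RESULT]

                                                    
                                                    
                                                    
                                                    
                                                    
                                                    
                                                    
                                                    
     ┏━━━━━━━━━━━━━━━━━━━━━━━━━━━━━━┓               
     ┃ DialogModal                  ┃               
     ┠──────────────────────────────┨               
     ┃Error handling generates confi┃               
     ┃The system monitors cached res┃               
     ┃                              ┃               
     ┃Each component handles thread ┃               
     ┃The architecture implements th┃               
     ┃The pipeline handles user sess┃               
     ┃Data processing monitors netwo┃               
     ┃The algorithm generates memory┃               
     ┃The framework manages batch op┃               
     ┗━━━━━━━━━━━━━━━━━━━━━━━━━━━━━━┛               


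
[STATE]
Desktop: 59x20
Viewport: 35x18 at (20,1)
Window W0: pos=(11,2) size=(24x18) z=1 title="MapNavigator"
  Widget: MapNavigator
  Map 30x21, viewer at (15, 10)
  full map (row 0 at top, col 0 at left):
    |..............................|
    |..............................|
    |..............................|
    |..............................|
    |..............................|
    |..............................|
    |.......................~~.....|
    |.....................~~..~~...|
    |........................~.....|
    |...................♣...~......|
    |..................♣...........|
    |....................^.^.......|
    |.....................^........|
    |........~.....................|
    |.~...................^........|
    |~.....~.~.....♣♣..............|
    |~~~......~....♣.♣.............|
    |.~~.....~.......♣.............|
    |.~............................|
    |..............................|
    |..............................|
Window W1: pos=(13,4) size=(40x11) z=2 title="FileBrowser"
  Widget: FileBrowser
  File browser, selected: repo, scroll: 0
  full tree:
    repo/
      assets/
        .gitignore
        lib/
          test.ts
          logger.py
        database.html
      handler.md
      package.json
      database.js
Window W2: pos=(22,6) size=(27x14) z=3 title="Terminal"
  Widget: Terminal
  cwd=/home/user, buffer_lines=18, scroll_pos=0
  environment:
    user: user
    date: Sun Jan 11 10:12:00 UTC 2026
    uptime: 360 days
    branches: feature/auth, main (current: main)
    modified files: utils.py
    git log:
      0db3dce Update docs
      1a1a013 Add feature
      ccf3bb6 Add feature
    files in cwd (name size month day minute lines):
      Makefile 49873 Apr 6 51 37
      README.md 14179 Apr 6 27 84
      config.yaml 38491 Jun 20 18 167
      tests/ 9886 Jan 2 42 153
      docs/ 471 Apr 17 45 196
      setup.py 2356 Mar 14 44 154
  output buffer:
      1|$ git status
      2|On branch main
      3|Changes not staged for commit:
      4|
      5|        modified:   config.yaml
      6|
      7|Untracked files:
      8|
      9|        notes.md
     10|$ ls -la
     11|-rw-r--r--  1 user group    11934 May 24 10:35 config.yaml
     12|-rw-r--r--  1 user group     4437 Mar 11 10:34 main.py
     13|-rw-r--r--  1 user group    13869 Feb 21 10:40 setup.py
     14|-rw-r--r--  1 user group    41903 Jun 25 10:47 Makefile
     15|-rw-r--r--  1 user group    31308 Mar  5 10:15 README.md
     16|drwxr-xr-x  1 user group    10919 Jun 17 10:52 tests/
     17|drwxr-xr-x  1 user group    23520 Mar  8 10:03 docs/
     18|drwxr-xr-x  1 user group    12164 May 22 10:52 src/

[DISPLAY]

                                   
━━━━━━━━━━━━━━┓                    
gator         ┃                    
━━━━━━━━━━━━━━━━━━━━━━━━━━━━━━━━┓  
rowser                          ┃  
──┏━━━━━━━━━━━━━━━━━━━━━━━━━┓───┨  
re┃ Terminal                ┃   ┃  
] ┠─────────────────────────┨   ┃  
nd┃$ git status             ┃   ┃  
ck┃On branch main           ┃   ┃  
ta┃Changes not staged for co┃   ┃  
  ┃                         ┃   ┃  
  ┃        modified:   confi┃   ┃  
━━┃                         ┃━━━┛  
..┃Untracked files:         ┃      
..┃                         ┃      
..┃        notes.md         ┃      
..┃$ ls -la                 ┃      


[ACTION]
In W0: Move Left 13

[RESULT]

                                   
━━━━━━━━━━━━━━┓                    
gator         ┃                    
━━━━━━━━━━━━━━━━━━━━━━━━━━━━━━━━┓  
rowser                          ┃  
──┏━━━━━━━━━━━━━━━━━━━━━━━━━┓───┨  
re┃ Terminal                ┃   ┃  
] ┠─────────────────────────┨   ┃  
nd┃$ git status             ┃   ┃  
ck┃On branch main           ┃   ┃  
ta┃Changes not staged for co┃   ┃  
  ┃                         ┃   ┃  
  ┃        modified:   confi┃   ┃  
━━┃                         ┃━━━┛  
 .┃Untracked files:         ┃      
 .┃                         ┃      
 ~┃        notes.md         ┃      
 ~┃$ ls -la                 ┃      


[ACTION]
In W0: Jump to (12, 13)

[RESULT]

                                   
━━━━━━━━━━━━━━┓                    
gator         ┃                    
━━━━━━━━━━━━━━━━━━━━━━━━━━━━━━━━┓  
rowser                          ┃  
──┏━━━━━━━━━━━━━━━━━━━━━━━━━┓───┨  
re┃ Terminal                ┃   ┃  
] ┠─────────────────────────┨   ┃  
nd┃$ git status             ┃   ┃  
ck┃On branch main           ┃   ┃  
ta┃Changes not staged for co┃   ┃  
  ┃                         ┃   ┃  
  ┃        modified:   confi┃   ┃  
━━┃                         ┃━━━┛  
~.┃Untracked files:         ┃      
..┃                         ┃      
..┃        notes.md         ┃      
..┃$ ls -la                 ┃      


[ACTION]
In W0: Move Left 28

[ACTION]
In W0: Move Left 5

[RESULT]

                                   
━━━━━━━━━━━━━━┓                    
gator         ┃                    
━━━━━━━━━━━━━━━━━━━━━━━━━━━━━━━━┓  
rowser                          ┃  
──┏━━━━━━━━━━━━━━━━━━━━━━━━━┓───┨  
re┃ Terminal                ┃   ┃  
] ┠─────────────────────────┨   ┃  
nd┃$ git status             ┃   ┃  
ck┃On branch main           ┃   ┃  
ta┃Changes not staged for co┃   ┃  
  ┃                         ┃   ┃  
  ┃        modified:   confi┃   ┃  
━━┃                         ┃━━━┛  
  ┃Untracked files:         ┃      
  ┃                         ┃      
  ┃        notes.md         ┃      
  ┃$ ls -la                 ┃      


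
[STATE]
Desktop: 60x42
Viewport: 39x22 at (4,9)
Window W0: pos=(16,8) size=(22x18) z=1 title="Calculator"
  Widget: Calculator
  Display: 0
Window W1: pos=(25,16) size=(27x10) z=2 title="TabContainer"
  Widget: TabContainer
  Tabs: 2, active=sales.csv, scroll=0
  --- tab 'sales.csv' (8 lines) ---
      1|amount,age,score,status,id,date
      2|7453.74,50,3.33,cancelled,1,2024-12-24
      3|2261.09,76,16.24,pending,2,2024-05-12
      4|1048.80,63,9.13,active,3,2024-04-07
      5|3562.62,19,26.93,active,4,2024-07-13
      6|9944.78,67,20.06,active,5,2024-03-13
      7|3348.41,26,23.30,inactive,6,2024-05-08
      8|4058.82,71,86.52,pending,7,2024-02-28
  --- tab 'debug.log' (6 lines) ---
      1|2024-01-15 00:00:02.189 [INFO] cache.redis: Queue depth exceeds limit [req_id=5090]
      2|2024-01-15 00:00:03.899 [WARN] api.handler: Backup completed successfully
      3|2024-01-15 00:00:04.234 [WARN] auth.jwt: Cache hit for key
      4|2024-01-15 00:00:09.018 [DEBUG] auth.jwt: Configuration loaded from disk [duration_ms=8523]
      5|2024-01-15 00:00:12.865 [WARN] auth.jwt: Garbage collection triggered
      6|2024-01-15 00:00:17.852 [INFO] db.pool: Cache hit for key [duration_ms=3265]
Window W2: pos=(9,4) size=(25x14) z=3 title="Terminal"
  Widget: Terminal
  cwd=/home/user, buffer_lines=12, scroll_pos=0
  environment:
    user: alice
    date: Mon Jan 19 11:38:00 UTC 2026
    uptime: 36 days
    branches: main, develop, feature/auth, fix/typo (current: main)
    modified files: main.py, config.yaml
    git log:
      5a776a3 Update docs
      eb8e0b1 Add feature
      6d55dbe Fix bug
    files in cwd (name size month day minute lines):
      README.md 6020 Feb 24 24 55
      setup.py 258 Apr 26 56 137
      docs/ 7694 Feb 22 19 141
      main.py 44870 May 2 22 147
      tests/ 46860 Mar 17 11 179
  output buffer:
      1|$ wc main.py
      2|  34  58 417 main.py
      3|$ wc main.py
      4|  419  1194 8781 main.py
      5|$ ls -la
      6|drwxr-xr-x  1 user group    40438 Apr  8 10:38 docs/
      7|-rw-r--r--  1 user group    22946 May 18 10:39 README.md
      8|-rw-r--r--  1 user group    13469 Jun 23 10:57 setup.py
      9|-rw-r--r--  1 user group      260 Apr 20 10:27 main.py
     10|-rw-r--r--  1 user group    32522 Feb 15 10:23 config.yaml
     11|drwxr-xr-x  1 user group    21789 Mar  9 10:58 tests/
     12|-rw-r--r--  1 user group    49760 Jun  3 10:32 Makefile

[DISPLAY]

     ┃$ wc main.py           ┃   ┃     
     ┃  419  1194 8781 main.p┃───┨     
     ┃$ ls -la               ┃  0┃     
     ┃drwxr-xr-x  1 user grou┃   ┃     
     ┃-rw-r--r--  1 user grou┃   ┃     
     ┃-rw-r--r--  1 user grou┃   ┃     
     ┃-rw-r--r--  1 user grou┃   ┃     
     ┃-rw-r--r--  1 user grou┃━━━━━━━━━
     ┗━━━━━━━━━━━━━━━━━━━━━━━┛ainer    
            ┃├───┼───┠─────────────────
            ┃│ 0 │ . ┃[sales.csv]│ debu
            ┃├───┼───┃─────────────────
            ┃│ C │ MC┃amount,age,score,
            ┃└───┴───┃7453.74,50,3.33,c
            ┃        ┃2261.09,76,16.24,
            ┃        ┃1048.80,63,9.13,a
            ┗━━━━━━━━┗━━━━━━━━━━━━━━━━━
                                       
                                       
                                       
                                       
                                       


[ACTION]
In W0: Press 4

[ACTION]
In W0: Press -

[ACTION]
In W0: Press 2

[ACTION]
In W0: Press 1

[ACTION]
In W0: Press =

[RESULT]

     ┃$ wc main.py           ┃   ┃     
     ┃  419  1194 8781 main.p┃───┨     
     ┃$ ls -la               ┃-17┃     
     ┃drwxr-xr-x  1 user grou┃   ┃     
     ┃-rw-r--r--  1 user grou┃   ┃     
     ┃-rw-r--r--  1 user grou┃   ┃     
     ┃-rw-r--r--  1 user grou┃   ┃     
     ┃-rw-r--r--  1 user grou┃━━━━━━━━━
     ┗━━━━━━━━━━━━━━━━━━━━━━━┛ainer    
            ┃├───┼───┠─────────────────
            ┃│ 0 │ . ┃[sales.csv]│ debu
            ┃├───┼───┃─────────────────
            ┃│ C │ MC┃amount,age,score,
            ┃└───┴───┃7453.74,50,3.33,c
            ┃        ┃2261.09,76,16.24,
            ┃        ┃1048.80,63,9.13,a
            ┗━━━━━━━━┗━━━━━━━━━━━━━━━━━
                                       
                                       
                                       
                                       
                                       
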